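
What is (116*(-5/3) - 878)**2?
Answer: 10329796/9 ≈ 1.1478e+6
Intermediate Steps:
(116*(-5/3) - 878)**2 = (-580/3 - 878)**2 = (-3214/3)**2 = 10329796/9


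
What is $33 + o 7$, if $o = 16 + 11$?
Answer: $222$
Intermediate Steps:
$o = 27$
$33 + o 7 = 33 + 27 \cdot 7 = 33 + 189 = 222$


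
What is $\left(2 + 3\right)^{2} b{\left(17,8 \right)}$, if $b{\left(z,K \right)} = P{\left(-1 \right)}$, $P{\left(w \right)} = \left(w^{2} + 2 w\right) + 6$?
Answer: $125$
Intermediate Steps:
$P{\left(w \right)} = 6 + w^{2} + 2 w$
$b{\left(z,K \right)} = 5$ ($b{\left(z,K \right)} = 6 + \left(-1\right)^{2} + 2 \left(-1\right) = 6 + 1 - 2 = 5$)
$\left(2 + 3\right)^{2} b{\left(17,8 \right)} = \left(2 + 3\right)^{2} \cdot 5 = 5^{2} \cdot 5 = 25 \cdot 5 = 125$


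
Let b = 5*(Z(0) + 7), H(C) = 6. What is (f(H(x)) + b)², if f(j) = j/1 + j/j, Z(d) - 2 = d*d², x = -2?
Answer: 2704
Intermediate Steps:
Z(d) = 2 + d³ (Z(d) = 2 + d*d² = 2 + d³)
f(j) = 1 + j (f(j) = j*1 + 1 = j + 1 = 1 + j)
b = 45 (b = 5*((2 + 0³) + 7) = 5*((2 + 0) + 7) = 5*(2 + 7) = 5*9 = 45)
(f(H(x)) + b)² = ((1 + 6) + 45)² = (7 + 45)² = 52² = 2704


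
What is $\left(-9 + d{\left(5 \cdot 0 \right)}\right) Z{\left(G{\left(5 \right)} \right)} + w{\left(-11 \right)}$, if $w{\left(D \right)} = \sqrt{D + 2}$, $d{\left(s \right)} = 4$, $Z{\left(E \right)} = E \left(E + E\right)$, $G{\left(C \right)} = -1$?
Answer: $-10 + 3 i \approx -10.0 + 3.0 i$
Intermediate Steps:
$Z{\left(E \right)} = 2 E^{2}$ ($Z{\left(E \right)} = E 2 E = 2 E^{2}$)
$w{\left(D \right)} = \sqrt{2 + D}$
$\left(-9 + d{\left(5 \cdot 0 \right)}\right) Z{\left(G{\left(5 \right)} \right)} + w{\left(-11 \right)} = \left(-9 + 4\right) 2 \left(-1\right)^{2} + \sqrt{2 - 11} = - 5 \cdot 2 \cdot 1 + \sqrt{-9} = \left(-5\right) 2 + 3 i = -10 + 3 i$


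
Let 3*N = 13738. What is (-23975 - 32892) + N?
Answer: -156863/3 ≈ -52288.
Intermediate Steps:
N = 13738/3 (N = (⅓)*13738 = 13738/3 ≈ 4579.3)
(-23975 - 32892) + N = (-23975 - 32892) + 13738/3 = -56867 + 13738/3 = -156863/3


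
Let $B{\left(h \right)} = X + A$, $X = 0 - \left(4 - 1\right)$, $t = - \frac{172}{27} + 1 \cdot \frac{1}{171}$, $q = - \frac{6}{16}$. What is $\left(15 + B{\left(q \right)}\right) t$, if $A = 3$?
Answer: $- \frac{16325}{171} \approx -95.468$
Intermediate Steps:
$q = - \frac{3}{8}$ ($q = \left(-6\right) \frac{1}{16} = - \frac{3}{8} \approx -0.375$)
$t = - \frac{3265}{513}$ ($t = \left(-172\right) \frac{1}{27} + 1 \cdot \frac{1}{171} = - \frac{172}{27} + \frac{1}{171} = - \frac{3265}{513} \approx -6.3645$)
$X = -3$ ($X = 0 - 3 = -3$)
$B{\left(h \right)} = 0$ ($B{\left(h \right)} = -3 + 3 = 0$)
$\left(15 + B{\left(q \right)}\right) t = \left(15 + 0\right) \left(- \frac{3265}{513}\right) = 15 \left(- \frac{3265}{513}\right) = - \frac{16325}{171}$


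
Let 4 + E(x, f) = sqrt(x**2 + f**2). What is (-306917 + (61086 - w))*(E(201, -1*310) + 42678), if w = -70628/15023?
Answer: -157597151048890/15023 - 3693048485*sqrt(136501)/15023 ≈ -1.0581e+10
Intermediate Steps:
w = -70628/15023 (w = -70628*1/15023 = -70628/15023 ≈ -4.7013)
E(x, f) = -4 + sqrt(f**2 + x**2) (E(x, f) = -4 + sqrt(x**2 + f**2) = -4 + sqrt(f**2 + x**2))
(-306917 + (61086 - w))*(E(201, -1*310) + 42678) = (-306917 + (61086 - 1*(-70628/15023)))*((-4 + sqrt((-1*310)**2 + 201**2)) + 42678) = (-306917 + (61086 + 70628/15023))*((-4 + sqrt((-310)**2 + 40401)) + 42678) = (-306917 + 917765606/15023)*((-4 + sqrt(96100 + 40401)) + 42678) = -3693048485*((-4 + sqrt(136501)) + 42678)/15023 = -3693048485*(42674 + sqrt(136501))/15023 = -157597151048890/15023 - 3693048485*sqrt(136501)/15023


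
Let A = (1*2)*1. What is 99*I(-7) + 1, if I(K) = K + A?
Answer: -494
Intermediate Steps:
A = 2 (A = 2*1 = 2)
I(K) = 2 + K (I(K) = K + 2 = 2 + K)
99*I(-7) + 1 = 99*(2 - 7) + 1 = 99*(-5) + 1 = -495 + 1 = -494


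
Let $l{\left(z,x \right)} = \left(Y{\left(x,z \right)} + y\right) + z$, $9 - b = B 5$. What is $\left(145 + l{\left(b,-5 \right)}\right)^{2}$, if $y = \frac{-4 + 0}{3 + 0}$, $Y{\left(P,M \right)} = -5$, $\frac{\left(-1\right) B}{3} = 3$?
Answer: $\frac{334084}{9} \approx 37120.0$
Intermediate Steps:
$B = -9$ ($B = \left(-3\right) 3 = -9$)
$y = - \frac{4}{3} \approx -1.3333$
$b = 54$ ($b = 9 - \left(-9\right) 5 = 9 - -45 = 9 + 45 = 54$)
$l{\left(z,x \right)} = - \frac{19}{3} + z$ ($l{\left(z,x \right)} = \left(-5 - \frac{4}{3}\right) + z = - \frac{19}{3} + z$)
$\left(145 + l{\left(b,-5 \right)}\right)^{2} = \left(145 + \left(- \frac{19}{3} + 54\right)\right)^{2} = \left(145 + \frac{143}{3}\right)^{2} = \left(\frac{578}{3}\right)^{2} = \frac{334084}{9}$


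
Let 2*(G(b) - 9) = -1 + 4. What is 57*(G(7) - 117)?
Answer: -12141/2 ≈ -6070.5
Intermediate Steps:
G(b) = 21/2 (G(b) = 9 + (-1 + 4)/2 = 9 + (½)*3 = 9 + 3/2 = 21/2)
57*(G(7) - 117) = 57*(21/2 - 117) = 57*(-213/2) = -12141/2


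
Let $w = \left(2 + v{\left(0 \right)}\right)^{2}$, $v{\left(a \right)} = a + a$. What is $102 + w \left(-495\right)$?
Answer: $-1878$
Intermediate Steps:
$v{\left(a \right)} = 2 a$
$w = 4$ ($w = \left(2 + 2 \cdot 0\right)^{2} = \left(2 + 0\right)^{2} = 2^{2} = 4$)
$102 + w \left(-495\right) = 102 + 4 \left(-495\right) = 102 - 1980 = -1878$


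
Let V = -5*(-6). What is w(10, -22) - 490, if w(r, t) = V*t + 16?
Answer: -1134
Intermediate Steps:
V = 30
w(r, t) = 16 + 30*t (w(r, t) = 30*t + 16 = 16 + 30*t)
w(10, -22) - 490 = (16 + 30*(-22)) - 490 = (16 - 660) - 490 = -644 - 490 = -1134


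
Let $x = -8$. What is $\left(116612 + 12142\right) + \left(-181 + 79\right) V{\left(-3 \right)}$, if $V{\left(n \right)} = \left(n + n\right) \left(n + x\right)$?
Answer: $122022$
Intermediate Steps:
$V{\left(n \right)} = 2 n \left(-8 + n\right)$ ($V{\left(n \right)} = \left(n + n\right) \left(n - 8\right) = 2 n \left(-8 + n\right)$)
$\left(116612 + 12142\right) + \left(-181 + 79\right) V{\left(-3 \right)} = \left(116612 + 12142\right) + \left(-181 + 79\right) 2 \left(-3\right) \left(-8 - 3\right) = 128754 - 102 \cdot 2 \left(-3\right) \left(-11\right) = 128754 - 6732 = 122022$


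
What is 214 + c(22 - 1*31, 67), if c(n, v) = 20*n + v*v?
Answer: 4523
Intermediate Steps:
c(n, v) = v² + 20*n (c(n, v) = 20*n + v² = v² + 20*n)
214 + c(22 - 1*31, 67) = 214 + (67² + 20*(22 - 1*31)) = 214 + (4489 + 20*(22 - 31)) = 214 + (4489 + 20*(-9)) = 214 + (4489 - 180) = 214 + 4309 = 4523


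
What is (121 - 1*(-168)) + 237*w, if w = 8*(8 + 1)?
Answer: 17353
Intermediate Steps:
w = 72 (w = 8*9 = 72)
(121 - 1*(-168)) + 237*w = (121 - 1*(-168)) + 237*72 = (121 + 168) + 17064 = 289 + 17064 = 17353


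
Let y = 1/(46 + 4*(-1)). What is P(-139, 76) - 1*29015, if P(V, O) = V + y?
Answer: -1224467/42 ≈ -29154.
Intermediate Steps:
y = 1/42 (y = 1/(46 - 4) = 1/42 ≈ 0.023810)
P(V, O) = 1/42 + V (P(V, O) = V + 1/42 = 1/42 + V)
P(-139, 76) - 1*29015 = (1/42 - 139) - 1*29015 = -5837/42 - 29015 = -1224467/42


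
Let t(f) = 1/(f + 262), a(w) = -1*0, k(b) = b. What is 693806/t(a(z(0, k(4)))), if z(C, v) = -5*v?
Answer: 181777172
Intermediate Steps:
a(w) = 0
t(f) = 1/(262 + f)
693806/t(a(z(0, k(4)))) = 693806/(1/(262 + 0)) = 693806/(1/262) = 693806*262 = 181777172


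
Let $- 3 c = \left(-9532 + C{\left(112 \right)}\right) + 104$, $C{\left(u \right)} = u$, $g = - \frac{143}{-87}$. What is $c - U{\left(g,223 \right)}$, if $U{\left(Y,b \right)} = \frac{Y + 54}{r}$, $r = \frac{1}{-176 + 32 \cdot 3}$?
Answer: $\frac{219148}{29} \approx 7556.8$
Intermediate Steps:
$g = \frac{143}{87}$ ($g = \left(-143\right) \left(- \frac{1}{87}\right) = \frac{143}{87} \approx 1.6437$)
$r = - \frac{1}{80}$ ($r = \frac{1}{-176 + 96} = \frac{1}{-80} = - \frac{1}{80} \approx -0.0125$)
$c = \frac{9316}{3}$ ($c = - \frac{\left(-9532 + 112\right) + 104}{3} = - \frac{-9420 + 104}{3} = \left(- \frac{1}{3}\right) \left(-9316\right) = \frac{9316}{3} \approx 3105.3$)
$U{\left(Y,b \right)} = -4320 - 80 Y$ ($U{\left(Y,b \right)} = \frac{Y + 54}{- \frac{1}{80}} = \left(54 + Y\right) \left(-80\right) = -4320 - 80 Y$)
$c - U{\left(g,223 \right)} = \frac{9316}{3} - \left(-4320 - \frac{11440}{87}\right) = \frac{9316}{3} - - \frac{387280}{87} = \frac{9316}{3} + \frac{387280}{87} = \frac{219148}{29}$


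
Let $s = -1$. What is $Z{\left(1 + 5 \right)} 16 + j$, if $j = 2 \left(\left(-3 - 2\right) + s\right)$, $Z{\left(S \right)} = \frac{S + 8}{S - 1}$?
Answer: $\frac{164}{5} \approx 32.8$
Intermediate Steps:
$Z{\left(S \right)} = \frac{8 + S}{-1 + S}$
$j = -12$ ($j = 2 \left(\left(-3 - 2\right) - 1\right) = 2 \left(-5 - 1\right) = 2 \left(-6\right) = -12$)
$Z{\left(1 + 5 \right)} 16 + j = \frac{8 + \left(1 + 5\right)}{-1 + \left(1 + 5\right)} 16 - 12 = \frac{8 + 6}{-1 + 6} \cdot 16 - 12 = \frac{1}{5} \cdot 14 \cdot 16 - 12 = \frac{14}{5} \cdot 16 - 12 = \frac{224}{5} - 12 = \frac{164}{5}$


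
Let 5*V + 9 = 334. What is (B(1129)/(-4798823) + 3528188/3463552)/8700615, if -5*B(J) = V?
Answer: 846559737445/7230634349613488352 ≈ 1.1708e-7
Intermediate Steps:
V = 65 (V = -9/5 + (⅕)*334 = -9/5 + 334/5 = 65)
B(J) = -13 (B(J) = -⅕*65 = -13)
(B(1129)/(-4798823) + 3528188/3463552)/8700615 = (-13/(-4798823) + 3528188/3463552)/8700615 = (-13*(-1/4798823) + 3528188*(1/3463552))*(1/8700615) = (13/4798823 + 882047/865888)*(1/8700615) = (4232798687225/4155243249824)*(1/8700615) = 846559737445/7230634349613488352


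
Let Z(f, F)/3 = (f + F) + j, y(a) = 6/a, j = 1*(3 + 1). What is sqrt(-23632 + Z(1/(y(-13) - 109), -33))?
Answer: 4*I*sqrt(3001834153)/1423 ≈ 154.01*I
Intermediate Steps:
j = 4 (j = 1*4 = 4)
Z(f, F) = 12 + 3*F + 3*f (Z(f, F) = 3*((f + F) + 4) = 3*((F + f) + 4) = 3*(4 + F + f) = 12 + 3*F + 3*f)
sqrt(-23632 + Z(1/(y(-13) - 109), -33)) = sqrt(-23632 + (12 + 3*(-33) + 3/(6/(-13) - 109))) = sqrt(-23632 + (12 - 99 + 3/(6*(-1/13) - 109))) = sqrt(-23632 + (12 - 99 + 3/(-6/13 - 109))) = sqrt(-23632 + (12 - 99 + 3/(-1423/13))) = sqrt(-23632 + (12 - 99 + 3*(-13/1423))) = sqrt(-23632 + (12 - 99 - 39/1423)) = sqrt(-23632 - 123840/1423) = sqrt(-33752176/1423) = 4*I*sqrt(3001834153)/1423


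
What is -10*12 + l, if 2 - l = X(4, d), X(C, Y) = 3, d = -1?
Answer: -121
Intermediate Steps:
l = -1 (l = 2 - 1*3 = 2 - 3 = -1)
-10*12 + l = -10*12 - 1 = -120 - 1 = -121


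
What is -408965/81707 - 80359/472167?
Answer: -199665669968/38579349069 ≈ -5.1755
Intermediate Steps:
-408965/81707 - 80359/472167 = -199665669968/38579349069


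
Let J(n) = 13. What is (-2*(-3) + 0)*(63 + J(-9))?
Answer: 456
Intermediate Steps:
(-2*(-3) + 0)*(63 + J(-9)) = (-2*(-3) + 0)*(63 + 13) = (6 + 0)*76 = 6*76 = 456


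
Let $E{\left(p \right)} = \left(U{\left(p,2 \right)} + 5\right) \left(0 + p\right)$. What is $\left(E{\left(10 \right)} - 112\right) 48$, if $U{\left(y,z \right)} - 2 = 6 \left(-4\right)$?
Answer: $-13536$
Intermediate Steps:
$U{\left(y,z \right)} = -22$ ($U{\left(y,z \right)} = 2 + 6 \left(-4\right) = 2 - 24 = -22$)
$E{\left(p \right)} = - 17 p$ ($E{\left(p \right)} = \left(-22 + 5\right) \left(0 + p\right) = - 17 p$)
$\left(E{\left(10 \right)} - 112\right) 48 = \left(\left(-17\right) 10 - 112\right) 48 = \left(-170 - 112\right) 48 = \left(-282\right) 48 = -13536$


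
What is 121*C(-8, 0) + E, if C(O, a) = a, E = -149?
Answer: -149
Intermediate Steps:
121*C(-8, 0) + E = 121*0 - 149 = 0 - 149 = -149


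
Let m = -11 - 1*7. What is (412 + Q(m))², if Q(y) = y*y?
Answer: 541696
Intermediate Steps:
m = -18 (m = -11 - 7 = -18)
Q(y) = y²
(412 + Q(m))² = (412 + (-18)²)² = (412 + 324)² = 736² = 541696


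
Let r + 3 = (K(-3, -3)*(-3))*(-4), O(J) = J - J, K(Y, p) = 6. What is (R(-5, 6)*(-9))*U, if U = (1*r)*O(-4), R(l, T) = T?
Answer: 0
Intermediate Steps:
O(J) = 0
r = 69 (r = -3 + (6*(-3))*(-4) = -3 - 18*(-4) = -3 + 72 = 69)
U = 0 (U = (1*69)*0 = 69*0 = 0)
(R(-5, 6)*(-9))*U = (6*(-9))*0 = -54*0 = 0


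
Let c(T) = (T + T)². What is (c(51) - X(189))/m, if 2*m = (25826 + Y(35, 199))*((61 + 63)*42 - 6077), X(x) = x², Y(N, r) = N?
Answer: 50634/22473209 ≈ 0.0022531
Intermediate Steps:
c(T) = 4*T² (c(T) = (2*T)² = 4*T²)
m = -22473209/2 (m = ((25826 + 35)*((61 + 63)*42 - 6077))/2 = (25861*(124*42 - 6077))/2 = (25861*(5208 - 6077))/2 = (25861*(-869))/2 = (½)*(-22473209) = -22473209/2 ≈ -1.1237e+7)
(c(51) - X(189))/m = (4*51² - 1*189²)/(-22473209/2) = (4*2601 - 1*35721)*(-2/22473209) = (10404 - 35721)*(-2/22473209) = -25317*(-2/22473209) = 50634/22473209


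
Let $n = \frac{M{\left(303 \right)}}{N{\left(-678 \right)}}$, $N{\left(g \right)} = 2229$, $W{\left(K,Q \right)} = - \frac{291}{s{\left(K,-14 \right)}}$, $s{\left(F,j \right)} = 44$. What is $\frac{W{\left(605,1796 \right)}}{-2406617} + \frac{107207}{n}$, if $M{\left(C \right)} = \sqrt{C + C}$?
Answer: $\frac{291}{105891148} + \frac{79654801 \sqrt{606}}{202} \approx 9.7073 \cdot 10^{6}$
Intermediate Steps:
$W{\left(K,Q \right)} = - \frac{291}{44}$
$M{\left(C \right)} = \sqrt{2} \sqrt{C}$ ($M{\left(C \right)} = \sqrt{2 C} = \sqrt{2} \sqrt{C}$)
$n = \frac{\sqrt{606}}{2229}$ ($n = \frac{\sqrt{2} \sqrt{303}}{2229} = \sqrt{606} \cdot \frac{1}{2229} = \frac{\sqrt{606}}{2229} \approx 0.011044$)
$\frac{W{\left(605,1796 \right)}}{-2406617} + \frac{107207}{n} = - \frac{291}{44 \left(-2406617\right)} + \frac{107207}{\frac{1}{2229} \sqrt{606}} = \left(- \frac{291}{44}\right) \left(- \frac{1}{2406617}\right) + 107207 \frac{743 \sqrt{606}}{202} = \frac{291}{105891148} + \frac{79654801 \sqrt{606}}{202}$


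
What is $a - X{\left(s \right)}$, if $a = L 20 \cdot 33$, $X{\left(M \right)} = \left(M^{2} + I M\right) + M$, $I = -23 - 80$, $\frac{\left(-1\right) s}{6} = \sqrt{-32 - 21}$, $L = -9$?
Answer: $-4032 - 612 i \sqrt{53} \approx -4032.0 - 4455.4 i$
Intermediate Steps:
$s = - 6 i \sqrt{53}$ ($s = - 6 \sqrt{-32 - 21} = - 6 \sqrt{-53} = - 6 i \sqrt{53} \approx - 43.681 i$)
$I = -103$ ($I = -23 - 80 = -103$)
$X{\left(M \right)} = M^{2} - 102 M$ ($X{\left(M \right)} = \left(M^{2} - 103 M\right) + M = M^{2} - 102 M$)
$a = -5940$ ($a = \left(-9\right) 20 \cdot 33 = \left(-180\right) 33 = -5940$)
$a - X{\left(s \right)} = -5940 - - 6 i \sqrt{53} \left(-102 - 6 i \sqrt{53}\right) = -5940 + 6 i \sqrt{53} \left(-102 - 6 i \sqrt{53}\right)$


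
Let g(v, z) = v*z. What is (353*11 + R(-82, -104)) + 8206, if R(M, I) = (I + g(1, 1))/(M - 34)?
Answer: 1402427/116 ≈ 12090.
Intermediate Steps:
R(M, I) = (1 + I)/(-34 + M) (R(M, I) = (I + 1*1)/(M - 34) = (I + 1)/(-34 + M) = (1 + I)/(-34 + M))
(353*11 + R(-82, -104)) + 8206 = (353*11 + (1 - 104)/(-34 - 82)) + 8206 = (3883 - 103/(-116)) + 8206 = (3883 - 1/116*(-103)) + 8206 = (3883 + 103/116) + 8206 = 450531/116 + 8206 = 1402427/116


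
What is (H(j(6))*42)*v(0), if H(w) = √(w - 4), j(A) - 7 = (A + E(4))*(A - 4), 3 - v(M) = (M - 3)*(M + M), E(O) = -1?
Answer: 126*√13 ≈ 454.30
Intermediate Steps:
v(M) = 3 - 2*M*(-3 + M) (v(M) = 3 - (M - 3)*(M + M) = 3 - (-3 + M)*2*M = 3 - 2*M*(-3 + M))
j(A) = 7 + (-1 + A)*(-4 + A) (j(A) = 7 + (A - 1)*(A - 4) = 7 + (-1 + A)*(-4 + A))
H(w) = √(-4 + w)
(H(j(6))*42)*v(0) = (√(-4 + (11 + 6² - 5*6))*42)*(3 - 2*0² + 6*0) = (√(-4 + (11 + 36 - 30))*42)*(3 - 2*0 + 0) = (√(-4 + 17)*42)*(3 + 0 + 0) = (√13*42)*3 = (42*√13)*3 = 126*√13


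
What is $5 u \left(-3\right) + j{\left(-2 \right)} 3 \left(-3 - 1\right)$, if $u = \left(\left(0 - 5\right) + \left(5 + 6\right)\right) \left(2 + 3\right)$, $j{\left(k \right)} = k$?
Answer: $-426$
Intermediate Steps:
$u = 30$ ($u = \left(-5 + 11\right) 5 = 6 \cdot 5 = 30$)
$5 u \left(-3\right) + j{\left(-2 \right)} 3 \left(-3 - 1\right) = 5 \cdot 30 \left(-3\right) - 2 \cdot 3 \left(-3 - 1\right) = 150 \left(-3\right) - 2 \cdot 3 \left(-4\right) = -450 - -24 = -450 + 24 = -426$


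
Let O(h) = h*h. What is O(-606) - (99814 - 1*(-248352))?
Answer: 19070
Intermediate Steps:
O(h) = h²
O(-606) - (99814 - 1*(-248352)) = (-606)² - (99814 - 1*(-248352)) = 367236 - (99814 + 248352) = 367236 - 1*348166 = 367236 - 348166 = 19070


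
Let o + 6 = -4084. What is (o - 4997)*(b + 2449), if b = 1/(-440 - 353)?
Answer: -1357497144/61 ≈ -2.2254e+7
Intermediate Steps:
o = -4090 (o = -6 - 4084 = -4090)
b = -1/793 (b = 1/(-793) = -1/793 ≈ -0.0012610)
(o - 4997)*(b + 2449) = (-4090 - 4997)*(-1/793 + 2449) = -9087*1942056/793 = -1357497144/61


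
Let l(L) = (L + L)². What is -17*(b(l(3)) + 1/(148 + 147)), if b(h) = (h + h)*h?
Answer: -12998897/295 ≈ -44064.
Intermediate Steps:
l(L) = 4*L² (l(L) = (2*L)² = 4*L²)
b(h) = 2*h² (b(h) = (2*h)*h = 2*h²)
-17*(b(l(3)) + 1/(148 + 147)) = -17*(2*(4*3²)² + 1/(148 + 147)) = -17*(2*(4*9)² + 1/295) = -17*(2*36² + 1/295) = -17*(2*1296 + 1/295) = -17*(2592 + 1/295) = -17*764641/295 = -12998897/295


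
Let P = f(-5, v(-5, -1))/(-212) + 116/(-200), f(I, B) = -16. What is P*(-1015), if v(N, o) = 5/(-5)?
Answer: 271411/530 ≈ 512.10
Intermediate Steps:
v(N, o) = -1 (v(N, o) = 5*(-1/5) = -1)
P = -1337/2650 (P = -16/(-212) + 116/(-200) = -16*(-1/212) + 116*(-1/200) = 4/53 - 29/50 = -1337/2650 ≈ -0.50453)
P*(-1015) = -1337/2650*(-1015) = 271411/530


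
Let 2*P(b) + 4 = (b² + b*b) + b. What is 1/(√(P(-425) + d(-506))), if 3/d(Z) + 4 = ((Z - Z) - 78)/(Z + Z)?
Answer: √2843419796530/716226649 ≈ 0.0023543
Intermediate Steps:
P(b) = -2 + b² + b/2 (P(b) = -2 + ((b² + b*b) + b)/2 = -2 + ((b² + b²) + b)/2 = -2 + (2*b² + b)/2 = -2 + (b + 2*b²)/2 = -2 + (b² + b/2) = -2 + b² + b/2)
d(Z) = 3/(-4 - 39/Z) (d(Z) = 3/(-4 + ((Z - Z) - 78)/(Z + Z)) = 3/(-4 + (0 - 78)/((2*Z))) = 3/(-4 - 39/Z))
1/(√(P(-425) + d(-506))) = 1/(√((-2 + (-425)² + (½)*(-425)) - 3*(-506)/(39 + 4*(-506)))) = 1/(√((-2 + 180625 - 425/2) - 3*(-506)/(39 - 2024))) = 1/(√(360821/2 - 3*(-506)/(-1985))) = 1/(√(360821/2 - 3*(-506)*(-1/1985))) = 1/(√(360821/2 - 1518/1985)) = 1/(√(716226649/3970)) = 1/(√2843419796530/3970) = √2843419796530/716226649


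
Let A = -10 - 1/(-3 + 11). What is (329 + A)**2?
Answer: 6507601/64 ≈ 1.0168e+5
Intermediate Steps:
A = -81/8 (A = -10 - 1/8 = -81/8 ≈ -10.125)
(329 + A)**2 = (329 - 81/8)**2 = (2551/8)**2 = 6507601/64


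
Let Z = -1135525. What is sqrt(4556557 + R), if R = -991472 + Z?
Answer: 2*sqrt(607390) ≈ 1558.7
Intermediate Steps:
R = -2126997 (R = -991472 - 1135525 = -2126997)
sqrt(4556557 + R) = sqrt(4556557 - 2126997) = sqrt(2429560) = 2*sqrt(607390)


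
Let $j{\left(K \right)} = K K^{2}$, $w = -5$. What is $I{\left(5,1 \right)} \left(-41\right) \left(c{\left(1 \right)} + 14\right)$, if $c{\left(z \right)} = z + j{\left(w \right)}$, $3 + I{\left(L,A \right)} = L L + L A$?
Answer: $121770$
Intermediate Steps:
$I{\left(L,A \right)} = -3 + L^{2} + A L$ ($I{\left(L,A \right)} = -3 + \left(L L + L A\right) = -3 + \left(L^{2} + A L\right) = -3 + L^{2} + A L$)
$j{\left(K \right)} = K^{3}$
$c{\left(z \right)} = -125 + z$ ($c{\left(z \right)} = z + \left(-5\right)^{3} = z - 125 = -125 + z$)
$I{\left(5,1 \right)} \left(-41\right) \left(c{\left(1 \right)} + 14\right) = \left(-3 + 5^{2} + 1 \cdot 5\right) \left(-41\right) \left(\left(-125 + 1\right) + 14\right) = \left(-3 + 25 + 5\right) \left(-41\right) \left(-124 + 14\right) = 27 \left(-41\right) \left(-110\right) = \left(-1107\right) \left(-110\right) = 121770$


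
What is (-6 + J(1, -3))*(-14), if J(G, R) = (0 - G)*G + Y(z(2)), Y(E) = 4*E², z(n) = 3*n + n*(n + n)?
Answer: -10878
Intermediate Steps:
z(n) = 2*n² + 3*n (z(n) = 3*n + n*(2*n) = 3*n + 2*n² = 2*n² + 3*n)
J(G, R) = 784 - G² (J(G, R) = (0 - G)*G + 4*(2*(3 + 2*2))² = (-G)*G + 4*(2*(3 + 4))² = -G² + 4*(2*7)² = -G² + 4*14² = -G² + 4*196 = -G² + 784 = 784 - G²)
(-6 + J(1, -3))*(-14) = (-6 + (784 - 1*1²))*(-14) = (-6 + (784 - 1*1))*(-14) = (-6 + (784 - 1))*(-14) = (-6 + 783)*(-14) = 777*(-14) = -10878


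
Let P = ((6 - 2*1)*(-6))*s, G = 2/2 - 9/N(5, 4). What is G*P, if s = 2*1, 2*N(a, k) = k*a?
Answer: -24/5 ≈ -4.8000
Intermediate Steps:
N(a, k) = a*k/2 (N(a, k) = (k*a)/2 = (a*k)/2 = a*k/2)
s = 2
G = 1/10 (G = 2/2 - 9/((1/2)*5*4) = 2*(1/2) - 9/10 = 1 - 9*1/10 = 1 - 9/10 = 1/10 ≈ 0.10000)
P = -48 (P = ((6 - 2*1)*(-6))*2 = ((6 - 2)*(-6))*2 = (4*(-6))*2 = -24*2 = -48)
G*P = (1/10)*(-48) = -24/5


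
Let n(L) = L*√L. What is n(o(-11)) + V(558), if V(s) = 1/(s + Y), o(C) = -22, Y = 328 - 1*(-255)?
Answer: 1/1141 - 22*I*√22 ≈ 0.00087642 - 103.19*I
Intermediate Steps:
Y = 583 (Y = 328 + 255 = 583)
V(s) = 1/(583 + s) (V(s) = 1/(s + 583) = 1/(583 + s))
n(L) = L^(3/2)
n(o(-11)) + V(558) = (-22)^(3/2) + 1/(583 + 558) = -22*I*√22 + 1/1141 = 1/1141 - 22*I*√22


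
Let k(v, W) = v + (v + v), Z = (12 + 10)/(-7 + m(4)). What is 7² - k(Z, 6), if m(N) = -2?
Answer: 169/3 ≈ 56.333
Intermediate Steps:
Z = -22/9 (Z = (12 + 10)/(-7 - 2) = 22/(-9) = 22*(-⅑) = -22/9 ≈ -2.4444)
k(v, W) = 3*v (k(v, W) = v + 2*v = 3*v)
7² - k(Z, 6) = 7² - 3*(-22)/9 = 49 - 1*(-22/3) = 49 + 22/3 = 169/3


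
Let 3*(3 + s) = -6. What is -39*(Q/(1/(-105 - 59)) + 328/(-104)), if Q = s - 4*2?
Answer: -83025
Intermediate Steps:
s = -5 (s = -3 + (1/3)*(-6) = -3 - 2 = -5)
Q = -13 (Q = -5 - 4*2 = -5 - 8 = -13)
-39*(Q/(1/(-105 - 59)) + 328/(-104)) = -39*(-13/(1/(-105 - 59)) + 328/(-104)) = -39*(-13/(1/(-164)) + 328*(-1/104)) = -39*(-13/(-1/164) - 41/13) = -39*(-13*(-164) - 41/13) = -39*(2132 - 41/13) = -39*27675/13 = -83025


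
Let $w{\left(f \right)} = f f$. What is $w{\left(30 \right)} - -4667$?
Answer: $5567$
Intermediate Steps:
$w{\left(f \right)} = f^{2}$
$w{\left(30 \right)} - -4667 = 30^{2} - -4667 = 900 + 4667 = 5567$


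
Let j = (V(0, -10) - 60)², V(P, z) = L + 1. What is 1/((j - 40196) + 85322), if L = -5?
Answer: 1/49222 ≈ 2.0316e-5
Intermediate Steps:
V(P, z) = -4 (V(P, z) = -5 + 1 = -4)
j = 4096 (j = (-4 - 60)² = (-64)² = 4096)
1/((j - 40196) + 85322) = 1/((4096 - 40196) + 85322) = 1/(-36100 + 85322) = 1/49222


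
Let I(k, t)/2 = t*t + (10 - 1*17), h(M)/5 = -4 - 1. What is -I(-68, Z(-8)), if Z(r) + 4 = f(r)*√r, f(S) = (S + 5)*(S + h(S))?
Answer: 156798 + 3168*I*√2 ≈ 1.568e+5 + 4480.2*I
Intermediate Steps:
h(M) = -25 (h(M) = 5*(-4 - 1) = 5*(-5) = -25)
f(S) = (-25 + S)*(5 + S) (f(S) = (S + 5)*(S - 25) = (5 + S)*(-25 + S) = (-25 + S)*(5 + S))
Z(r) = -4 + √r*(-125 + r² - 20*r) (Z(r) = -4 + (-125 + r² - 20*r)*√r = -4 + √r*(-125 + r² - 20*r))
I(k, t) = -14 + 2*t² (I(k, t) = 2*(t*t + (10 - 1*17)) = 2*(t² + (10 - 17)) = 2*(t² - 7) = 2*(-7 + t²) = -14 + 2*t²)
-I(-68, Z(-8)) = -(-14 + 2*(-4 + √(-8)*(-125 + (-8)² - 20*(-8)))²) = -(-14 + 2*(-4 + (2*I*√2)*(-125 + 64 + 160))²) = -(-14 + 2*(-4 + (2*I*√2)*99)²) = -(-14 + 2*(-4 + 198*I*√2)²) = 14 - 2*(-4 + 198*I*√2)²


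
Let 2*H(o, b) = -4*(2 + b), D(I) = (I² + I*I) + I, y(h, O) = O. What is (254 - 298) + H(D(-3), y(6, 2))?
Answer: -52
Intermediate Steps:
D(I) = I + 2*I² (D(I) = (I² + I²) + I = 2*I² + I = I + 2*I²)
H(o, b) = -4 - 2*b (H(o, b) = (-4*(2 + b))/2 = (-8 - 4*b)/2 = -4 - 2*b)
(254 - 298) + H(D(-3), y(6, 2)) = (254 - 298) + (-4 - 2*2) = -44 + (-4 - 4) = -44 - 8 = -52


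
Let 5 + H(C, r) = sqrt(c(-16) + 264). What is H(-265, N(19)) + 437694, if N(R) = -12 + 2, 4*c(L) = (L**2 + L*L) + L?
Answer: 437689 + 2*sqrt(97) ≈ 4.3771e+5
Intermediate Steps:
c(L) = L**2/2 + L/4 (c(L) = ((L**2 + L*L) + L)/4 = ((L**2 + L**2) + L)/4 = (2*L**2 + L)/4 = (L + 2*L**2)/4 = L**2/2 + L/4)
N(R) = -10
H(C, r) = -5 + 2*sqrt(97) (H(C, r) = -5 + sqrt((1/4)*(-16)*(1 + 2*(-16)) + 264) = -5 + sqrt((1/4)*(-16)*(1 - 32) + 264) = -5 + sqrt((1/4)*(-16)*(-31) + 264) = -5 + sqrt(124 + 264) = -5 + sqrt(388) = -5 + 2*sqrt(97))
H(-265, N(19)) + 437694 = (-5 + 2*sqrt(97)) + 437694 = 437689 + 2*sqrt(97)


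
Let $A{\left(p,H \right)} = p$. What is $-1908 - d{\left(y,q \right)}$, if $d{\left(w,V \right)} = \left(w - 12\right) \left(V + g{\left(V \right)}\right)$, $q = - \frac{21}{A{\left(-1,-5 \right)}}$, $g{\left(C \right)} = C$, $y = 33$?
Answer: $-2790$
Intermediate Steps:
$q = 21$ ($q = - \frac{21}{-1} = \left(-21\right) \left(-1\right) = 21$)
$d{\left(w,V \right)} = 2 V \left(-12 + w\right)$ ($d{\left(w,V \right)} = \left(w - 12\right) \left(V + V\right) = \left(-12 + w\right) 2 V = 2 V \left(-12 + w\right)$)
$-1908 - d{\left(y,q \right)} = -1908 - 2 \cdot 21 \left(-12 + 33\right) = -1908 - 2 \cdot 21 \cdot 21 = -1908 - 882 = -2790$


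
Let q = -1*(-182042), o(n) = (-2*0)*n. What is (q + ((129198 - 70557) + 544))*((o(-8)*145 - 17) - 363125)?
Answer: -87599655234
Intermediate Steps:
o(n) = 0 (o(n) = 0*n = 0)
q = 182042
(q + ((129198 - 70557) + 544))*((o(-8)*145 - 17) - 363125) = (182042 + ((129198 - 70557) + 544))*((0*145 - 17) - 363125) = (182042 + (58641 + 544))*((0 - 17) - 363125) = (182042 + 59185)*(-17 - 363125) = 241227*(-363142) = -87599655234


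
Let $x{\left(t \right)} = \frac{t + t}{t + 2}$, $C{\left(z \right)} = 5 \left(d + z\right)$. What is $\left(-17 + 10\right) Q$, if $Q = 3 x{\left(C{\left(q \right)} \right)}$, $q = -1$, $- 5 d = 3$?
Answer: $-56$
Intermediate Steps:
$d = - \frac{3}{5}$ ($d = \left(- \frac{1}{5}\right) 3 = - \frac{3}{5} \approx -0.6$)
$C{\left(z \right)} = -3 + 5 z$ ($C{\left(z \right)} = 5 \left(- \frac{3}{5} + z\right) = -3 + 5 z$)
$x{\left(t \right)} = \frac{2 t}{2 + t}$
$Q = 8$ ($Q = 3 \frac{2 \left(-3 + 5 \left(-1\right)\right)}{2 + \left(-3 + 5 \left(-1\right)\right)} = 3 \frac{2 \left(-3 - 5\right)}{2 - 8} = 3 \cdot 2 \left(-8\right) \frac{1}{2 - 8} = 3 \cdot 2 \left(-8\right) \frac{1}{-6} = 3 \cdot 2 \left(-8\right) \left(- \frac{1}{6}\right) = 3 \cdot \frac{8}{3} = 8$)
$\left(-17 + 10\right) Q = \left(-17 + 10\right) 8 = \left(-7\right) 8 = -56$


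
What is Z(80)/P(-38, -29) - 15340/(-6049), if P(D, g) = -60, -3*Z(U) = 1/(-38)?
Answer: 104919551/41375160 ≈ 2.5358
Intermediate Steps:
Z(U) = 1/114 (Z(U) = -1/3/(-38) = -1/3*(-1/38) = 1/114)
Z(80)/P(-38, -29) - 15340/(-6049) = (1/114)/(-60) - 15340/(-6049) = (1/114)*(-1/60) - 15340*(-1/6049) = -1/6840 + 15340/6049 = 104919551/41375160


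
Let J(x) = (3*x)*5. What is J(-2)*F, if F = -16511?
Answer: 495330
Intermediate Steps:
J(x) = 15*x
J(-2)*F = (15*(-2))*(-16511) = -30*(-16511) = 495330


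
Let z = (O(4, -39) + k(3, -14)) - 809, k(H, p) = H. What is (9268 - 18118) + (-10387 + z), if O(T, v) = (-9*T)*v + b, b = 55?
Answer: -18584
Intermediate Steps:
O(T, v) = 55 - 9*T*v (O(T, v) = (-9*T)*v + 55 = -9*T*v + 55 = 55 - 9*T*v)
z = 653 (z = ((55 - 9*4*(-39)) + 3) - 809 = ((55 + 1404) + 3) - 809 = (1459 + 3) - 809 = 1462 - 809 = 653)
(9268 - 18118) + (-10387 + z) = (9268 - 18118) + (-10387 + 653) = -8850 - 9734 = -18584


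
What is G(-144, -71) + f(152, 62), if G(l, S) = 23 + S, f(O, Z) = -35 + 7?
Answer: -76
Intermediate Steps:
f(O, Z) = -28
G(-144, -71) + f(152, 62) = (23 - 71) - 28 = -48 - 28 = -76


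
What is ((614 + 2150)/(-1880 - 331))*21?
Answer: -19348/737 ≈ -26.252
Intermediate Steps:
((614 + 2150)/(-1880 - 331))*21 = (2764/(-2211))*21 = (2764*(-1/2211))*21 = -2764/2211*21 = -19348/737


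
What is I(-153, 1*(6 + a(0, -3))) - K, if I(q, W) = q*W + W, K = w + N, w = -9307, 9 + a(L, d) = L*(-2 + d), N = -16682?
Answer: 26445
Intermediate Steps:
a(L, d) = -9 + L*(-2 + d)
K = -25989 (K = -9307 - 16682 = -25989)
I(q, W) = W + W*q (I(q, W) = W*q + W = W + W*q)
I(-153, 1*(6 + a(0, -3))) - K = (1*(6 + (-9 - 2*0 + 0*(-3))))*(1 - 153) - 1*(-25989) = (1*(6 + (-9 + 0 + 0)))*(-152) + 25989 = (1*(6 - 9))*(-152) + 25989 = (1*(-3))*(-152) + 25989 = -3*(-152) + 25989 = 456 + 25989 = 26445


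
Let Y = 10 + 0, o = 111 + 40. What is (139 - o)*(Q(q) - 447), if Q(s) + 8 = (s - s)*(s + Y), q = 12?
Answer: 5460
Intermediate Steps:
o = 151
Y = 10
Q(s) = -8 (Q(s) = -8 + (s - s)*(s + 10) = -8 + 0*(10 + s) = -8 + 0 = -8)
(139 - o)*(Q(q) - 447) = (139 - 1*151)*(-8 - 447) = (139 - 151)*(-455) = -12*(-455) = 5460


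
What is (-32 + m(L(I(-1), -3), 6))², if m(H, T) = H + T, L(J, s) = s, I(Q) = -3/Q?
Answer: 841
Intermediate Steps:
(-32 + m(L(I(-1), -3), 6))² = (-32 + (-3 + 6))² = (-32 + 3)² = (-29)² = 841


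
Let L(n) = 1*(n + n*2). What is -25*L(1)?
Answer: -75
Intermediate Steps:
L(n) = 3*n (L(n) = 1*(n + 2*n) = 1*(3*n) = 3*n)
-25*L(1) = -75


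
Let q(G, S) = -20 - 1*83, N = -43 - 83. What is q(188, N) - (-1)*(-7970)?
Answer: -8073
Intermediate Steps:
N = -126
q(G, S) = -103 (q(G, S) = -20 - 83 = -103)
q(188, N) - (-1)*(-7970) = -103 - (-1)*(-7970) = -103 - 1*7970 = -103 - 7970 = -8073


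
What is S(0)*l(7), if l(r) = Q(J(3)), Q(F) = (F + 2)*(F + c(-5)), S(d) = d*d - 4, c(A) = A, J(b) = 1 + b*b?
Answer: -240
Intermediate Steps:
J(b) = 1 + b²
S(d) = -4 + d² (S(d) = d² - 4 = -4 + d²)
Q(F) = (-5 + F)*(2 + F) (Q(F) = (F + 2)*(F - 5) = (2 + F)*(-5 + F) = (-5 + F)*(2 + F))
l(r) = 60 (l(r) = -10 + (1 + 3²)² - 3*(1 + 3²) = -10 + (1 + 9)² - 3*(1 + 9) = -10 + 10² - 3*10 = -10 + 100 - 30 = 60)
S(0)*l(7) = (-4 + 0²)*60 = (-4 + 0)*60 = -4*60 = -240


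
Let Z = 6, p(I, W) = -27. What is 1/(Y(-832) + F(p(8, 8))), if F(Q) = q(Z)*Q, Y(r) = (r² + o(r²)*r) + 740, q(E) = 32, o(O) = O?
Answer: -1/575238268 ≈ -1.7384e-9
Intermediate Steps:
Y(r) = 740 + r² + r³ (Y(r) = (r² + r²*r) + 740 = (r² + r³) + 740 = 740 + r² + r³)
F(Q) = 32*Q
1/(Y(-832) + F(p(8, 8))) = 1/((740 + (-832)² + (-832)³) + 32*(-27)) = 1/((740 + 692224 - 575930368) - 864) = 1/(-575237404 - 864) = 1/(-575238268) = -1/575238268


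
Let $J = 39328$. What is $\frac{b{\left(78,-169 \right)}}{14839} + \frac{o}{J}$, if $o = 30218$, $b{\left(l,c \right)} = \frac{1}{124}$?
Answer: $\frac{6950280897}{9045616976} \approx 0.76836$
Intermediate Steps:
$b{\left(l,c \right)} = \frac{1}{124}$
$\frac{b{\left(78,-169 \right)}}{14839} + \frac{o}{J} = \frac{1}{124 \cdot 14839} + \frac{30218}{39328} = \frac{1}{124} \cdot \frac{1}{14839} + 30218 \cdot \frac{1}{39328} = \frac{1}{1840036} + \frac{15109}{19664} = \frac{6950280897}{9045616976}$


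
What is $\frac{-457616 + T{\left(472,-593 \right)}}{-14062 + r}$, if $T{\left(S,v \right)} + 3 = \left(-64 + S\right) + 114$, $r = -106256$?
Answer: $\frac{457097}{120318} \approx 3.7991$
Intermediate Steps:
$T{\left(S,v \right)} = 47 + S$ ($T{\left(S,v \right)} = -3 + \left(\left(-64 + S\right) + 114\right) = -3 + \left(50 + S\right) = 47 + S$)
$\frac{-457616 + T{\left(472,-593 \right)}}{-14062 + r} = \frac{-457616 + \left(47 + 472\right)}{-14062 - 106256} = \frac{-457616 + 519}{-120318} = \left(-457097\right) \left(- \frac{1}{120318}\right) = \frac{457097}{120318}$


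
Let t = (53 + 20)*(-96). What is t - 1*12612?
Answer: -19620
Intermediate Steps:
t = -7008 (t = 73*(-96) = -7008)
t - 1*12612 = -7008 - 1*12612 = -7008 - 12612 = -19620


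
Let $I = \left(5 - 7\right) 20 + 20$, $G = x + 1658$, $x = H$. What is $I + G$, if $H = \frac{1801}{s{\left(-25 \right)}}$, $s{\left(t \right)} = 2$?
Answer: $\frac{5077}{2} \approx 2538.5$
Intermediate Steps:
$H = \frac{1801}{2} \approx 900.5$
$x = \frac{1801}{2} \approx 900.5$
$G = \frac{5117}{2}$ ($G = \frac{1801}{2} + 1658 = \frac{5117}{2} \approx 2558.5$)
$I = -20$ ($I = \left(-2\right) 20 + 20 = -40 + 20 = -20$)
$I + G = -20 + \frac{5117}{2} = \frac{5077}{2}$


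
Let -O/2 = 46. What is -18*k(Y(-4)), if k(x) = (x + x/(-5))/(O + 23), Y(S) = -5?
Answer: -24/23 ≈ -1.0435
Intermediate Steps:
O = -92 (O = -2*46 = -92)
k(x) = -4*x/345 (k(x) = (x + x/(-5))/(-92 + 23) = (x + x*(-⅕))/(-69) = (x - x/5)*(-1/69) = (4*x/5)*(-1/69) = -4*x/345)
-18*k(Y(-4)) = -(-24)*(-5)/115 = -18*4/69 = -24/23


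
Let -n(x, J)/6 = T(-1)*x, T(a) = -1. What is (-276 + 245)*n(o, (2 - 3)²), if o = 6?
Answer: -1116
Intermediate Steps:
n(x, J) = 6*x (n(x, J) = -(-6)*x = 6*x)
(-276 + 245)*n(o, (2 - 3)²) = (-276 + 245)*(6*6) = -31*36 = -1116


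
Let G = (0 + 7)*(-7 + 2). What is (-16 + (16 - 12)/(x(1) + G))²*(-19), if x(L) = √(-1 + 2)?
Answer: -1426444/289 ≈ -4935.8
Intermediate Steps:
G = -35 (G = 7*(-5) = -35)
x(L) = 1 (x(L) = √1 = 1)
(-16 + (16 - 12)/(x(1) + G))²*(-19) = (-16 + (16 - 12)/(1 - 35))²*(-19) = (-16 + 4/(-34))²*(-19) = (-16 + 4*(-1/34))²*(-19) = (-16 - 2/17)²*(-19) = (-274/17)²*(-19) = (75076/289)*(-19) = -1426444/289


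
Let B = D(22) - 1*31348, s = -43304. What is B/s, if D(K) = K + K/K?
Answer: 31325/43304 ≈ 0.72337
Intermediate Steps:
D(K) = 1 + K (D(K) = K + 1 = 1 + K)
B = -31325 (B = (1 + 22) - 1*31348 = 23 - 31348 = -31325)
B/s = -31325/(-43304) = -31325*(-1/43304) = 31325/43304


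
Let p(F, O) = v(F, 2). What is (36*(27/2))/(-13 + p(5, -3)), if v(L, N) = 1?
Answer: -81/2 ≈ -40.500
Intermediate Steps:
p(F, O) = 1
(36*(27/2))/(-13 + p(5, -3)) = (36*(27/2))/(-13 + 1) = (36*(27*(1/2)))/(-12) = (36*(27/2))*(-1/12) = 486*(-1/12) = -81/2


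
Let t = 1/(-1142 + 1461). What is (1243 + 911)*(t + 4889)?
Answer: 3359361168/319 ≈ 1.0531e+7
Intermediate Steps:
t = 1/319 ≈ 0.0031348
(1243 + 911)*(t + 4889) = (1243 + 911)*(1/319 + 4889) = 2154*(1559592/319) = 3359361168/319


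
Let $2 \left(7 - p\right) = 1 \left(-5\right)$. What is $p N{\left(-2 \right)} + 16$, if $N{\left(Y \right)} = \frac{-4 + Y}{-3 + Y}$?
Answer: $\frac{137}{5} \approx 27.4$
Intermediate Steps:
$p = \frac{19}{2}$ ($p = 7 - \frac{1 \left(-5\right)}{2} = 7 - - \frac{5}{2} = 7 + \frac{5}{2} = \frac{19}{2} \approx 9.5$)
$N{\left(Y \right)} = \frac{-4 + Y}{-3 + Y}$
$p N{\left(-2 \right)} + 16 = \frac{19 \frac{-4 - 2}{-3 - 2}}{2} + 16 = \frac{19 \frac{1}{-5} \left(-6\right)}{2} + 16 = \frac{19 \left(\left(- \frac{1}{5}\right) \left(-6\right)\right)}{2} + 16 = \frac{19}{2} \cdot \frac{6}{5} + 16 = \frac{57}{5} + 16 = \frac{137}{5}$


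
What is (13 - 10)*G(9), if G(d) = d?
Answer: 27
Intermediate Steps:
(13 - 10)*G(9) = (13 - 10)*9 = 3*9 = 27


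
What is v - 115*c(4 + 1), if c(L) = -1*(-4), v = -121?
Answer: -581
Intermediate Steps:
c(L) = 4
v - 115*c(4 + 1) = -121 - 115*4 = -121 - 460 = -581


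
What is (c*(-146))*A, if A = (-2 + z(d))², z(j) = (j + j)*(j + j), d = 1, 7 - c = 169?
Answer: 94608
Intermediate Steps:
c = -162 (c = 7 - 1*169 = 7 - 169 = -162)
z(j) = 4*j² (z(j) = (2*j)*(2*j) = 4*j²)
A = 4 (A = (-2 + 4*1²)² = (-2 + 4*1)² = (-2 + 4)² = 2² = 4)
(c*(-146))*A = -162*(-146)*4 = 23652*4 = 94608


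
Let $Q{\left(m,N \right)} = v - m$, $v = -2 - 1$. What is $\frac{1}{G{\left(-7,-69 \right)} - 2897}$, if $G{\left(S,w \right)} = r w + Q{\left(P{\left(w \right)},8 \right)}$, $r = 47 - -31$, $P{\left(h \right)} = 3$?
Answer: $- \frac{1}{8285} \approx -0.0001207$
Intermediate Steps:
$v = -3$ ($v = -2 - 1 = -3$)
$Q{\left(m,N \right)} = -3 - m$
$r = 78$ ($r = 47 + 31 = 78$)
$G{\left(S,w \right)} = -6 + 78 w$ ($G{\left(S,w \right)} = 78 w - 6 = -6 + 78 w$)
$\frac{1}{G{\left(-7,-69 \right)} - 2897} = \frac{1}{\left(-6 + 78 \left(-69\right)\right) - 2897} = \frac{1}{\left(-6 - 5382\right) - 2897} = \frac{1}{-5388 - 2897} = \frac{1}{-8285} = - \frac{1}{8285}$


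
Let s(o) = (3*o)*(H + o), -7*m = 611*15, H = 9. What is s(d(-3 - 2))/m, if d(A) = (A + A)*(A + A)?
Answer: -15260/611 ≈ -24.975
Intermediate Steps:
m = -9165/7 (m = -611*15/7 = -1/7*9165 = -9165/7 ≈ -1309.3)
d(A) = 4*A**2 (d(A) = (2*A)*(2*A) = 4*A**2)
s(o) = 3*o*(9 + o) (s(o) = (3*o)*(9 + o) = 3*o*(9 + o))
s(d(-3 - 2))/m = (3*(4*(-3 - 2)**2)*(9 + 4*(-3 - 2)**2))/(-9165/7) = (3*(4*(-5)**2)*(9 + 4*(-5)**2))*(-7/9165) = (3*(4*25)*(9 + 4*25))*(-7/9165) = (3*100*(9 + 100))*(-7/9165) = (3*100*109)*(-7/9165) = 32700*(-7/9165) = -15260/611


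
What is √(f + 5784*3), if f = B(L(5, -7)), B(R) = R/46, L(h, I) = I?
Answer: √36716510/46 ≈ 131.73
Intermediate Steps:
B(R) = R/46 (B(R) = R*(1/46) = R/46)
f = -7/46 (f = (1/46)*(-7) = -7/46 ≈ -0.15217)
√(f + 5784*3) = √(-7/46 + 5784*3) = √(-7/46 + 17352) = √(798185/46) = √36716510/46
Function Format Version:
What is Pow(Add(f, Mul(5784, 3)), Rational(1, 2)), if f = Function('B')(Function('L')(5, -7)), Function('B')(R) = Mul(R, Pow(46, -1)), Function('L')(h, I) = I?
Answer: Mul(Rational(1, 46), Pow(36716510, Rational(1, 2))) ≈ 131.73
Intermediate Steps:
Function('B')(R) = Mul(Rational(1, 46), R) (Function('B')(R) = Mul(R, Rational(1, 46)) = Mul(Rational(1, 46), R))
f = Rational(-7, 46) (f = Mul(Rational(1, 46), -7) = Rational(-7, 46) ≈ -0.15217)
Pow(Add(f, Mul(5784, 3)), Rational(1, 2)) = Pow(Add(Rational(-7, 46), Mul(5784, 3)), Rational(1, 2)) = Pow(Add(Rational(-7, 46), 17352), Rational(1, 2)) = Pow(Rational(798185, 46), Rational(1, 2)) = Mul(Rational(1, 46), Pow(36716510, Rational(1, 2)))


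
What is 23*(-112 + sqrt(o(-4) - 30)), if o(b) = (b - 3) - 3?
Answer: -2576 + 46*I*sqrt(10) ≈ -2576.0 + 145.46*I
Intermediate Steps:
o(b) = -6 + b (o(b) = (-3 + b) - 3 = -6 + b)
23*(-112 + sqrt(o(-4) - 30)) = 23*(-112 + sqrt((-6 - 4) - 30)) = 23*(-112 + sqrt(-10 - 30)) = 23*(-112 + sqrt(-40)) = 23*(-112 + 2*I*sqrt(10)) = -2576 + 46*I*sqrt(10)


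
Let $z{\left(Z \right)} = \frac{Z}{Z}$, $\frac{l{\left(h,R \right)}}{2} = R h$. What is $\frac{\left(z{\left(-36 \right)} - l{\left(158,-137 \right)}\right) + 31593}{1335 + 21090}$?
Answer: $\frac{24962}{7475} \approx 3.3394$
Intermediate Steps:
$l{\left(h,R \right)} = 2 R h$
$z{\left(Z \right)} = 1$
$\frac{\left(z{\left(-36 \right)} - l{\left(158,-137 \right)}\right) + 31593}{1335 + 21090} = \frac{\left(1 - 2 \left(-137\right) 158\right) + 31593}{1335 + 21090} = \frac{\left(1 - -43292\right) + 31593}{22425} = \left(\left(1 + 43292\right) + 31593\right) \frac{1}{22425} = \left(43293 + 31593\right) \frac{1}{22425} = 74886 \cdot \frac{1}{22425} = \frac{24962}{7475}$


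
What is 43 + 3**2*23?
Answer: 250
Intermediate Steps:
43 + 3**2*23 = 43 + 9*23 = 43 + 207 = 250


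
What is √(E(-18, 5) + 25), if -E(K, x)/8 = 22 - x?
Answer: I*√111 ≈ 10.536*I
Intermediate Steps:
E(K, x) = -176 + 8*x (E(K, x) = -8*(22 - x) = -176 + 8*x)
√(E(-18, 5) + 25) = √((-176 + 8*5) + 25) = √((-176 + 40) + 25) = √(-136 + 25) = √(-111) = I*√111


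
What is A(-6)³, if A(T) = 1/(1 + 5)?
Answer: 1/216 ≈ 0.0046296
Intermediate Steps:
A(T) = ⅙ (A(T) = 1/6 = ⅙)
A(-6)³ = (⅙)³ = 1/216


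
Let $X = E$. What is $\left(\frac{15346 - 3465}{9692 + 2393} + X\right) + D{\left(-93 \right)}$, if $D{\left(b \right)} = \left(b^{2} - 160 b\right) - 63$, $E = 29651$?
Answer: $\frac{641930826}{12085} \approx 53118.0$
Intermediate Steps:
$D{\left(b \right)} = -63 + b^{2} - 160 b$
$X = 29651$
$\left(\frac{15346 - 3465}{9692 + 2393} + X\right) + D{\left(-93 \right)} = \left(\frac{15346 - 3465}{9692 + 2393} + 29651\right) - \left(-14817 - 8649\right) = \left(\frac{15346 - 3465}{12085} + 29651\right) + \left(-63 + 8649 + 14880\right) = \left(11881 \cdot \frac{1}{12085} + 29651\right) + 23466 = \left(\frac{11881}{12085} + 29651\right) + 23466 = \frac{358344216}{12085} + 23466 = \frac{641930826}{12085}$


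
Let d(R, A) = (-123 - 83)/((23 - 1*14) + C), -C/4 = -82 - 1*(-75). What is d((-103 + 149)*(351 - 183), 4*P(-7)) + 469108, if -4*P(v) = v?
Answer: 17356790/37 ≈ 4.6910e+5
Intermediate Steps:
P(v) = -v/4
C = 28 (C = -4*(-82 - 1*(-75)) = -4*(-82 + 75) = -4*(-7) = 28)
d(R, A) = -206/37 (d(R, A) = (-123 - 83)/((23 - 1*14) + 28) = -206/((23 - 14) + 28) = -206/(9 + 28) = -206/37)
d((-103 + 149)*(351 - 183), 4*P(-7)) + 469108 = -206/37 + 469108 = 17356790/37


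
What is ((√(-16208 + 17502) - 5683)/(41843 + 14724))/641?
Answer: -5683/36259447 + √1294/36259447 ≈ -0.00015574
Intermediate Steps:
((√(-16208 + 17502) - 5683)/(41843 + 14724))/641 = ((√1294 - 5683)/56567)*(1/641) = ((-5683 + √1294)*(1/56567))*(1/641) = (-5683/56567 + √1294/56567)*(1/641) = -5683/36259447 + √1294/36259447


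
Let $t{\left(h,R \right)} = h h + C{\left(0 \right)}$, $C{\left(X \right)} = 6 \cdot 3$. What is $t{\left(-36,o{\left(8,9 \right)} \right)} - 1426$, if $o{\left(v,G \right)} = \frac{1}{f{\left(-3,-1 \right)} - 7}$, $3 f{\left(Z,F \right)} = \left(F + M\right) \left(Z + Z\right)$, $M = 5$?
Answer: $-112$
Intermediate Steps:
$C{\left(X \right)} = 18$
$f{\left(Z,F \right)} = \frac{2 Z \left(5 + F\right)}{3}$ ($f{\left(Z,F \right)} = \frac{\left(F + 5\right) \left(Z + Z\right)}{3} = \frac{\left(5 + F\right) 2 Z}{3} = \frac{2 Z \left(5 + F\right)}{3}$)
$o{\left(v,G \right)} = - \frac{1}{15}$ ($o{\left(v,G \right)} = \frac{1}{\frac{2}{3} \left(-3\right) \left(5 - 1\right) - 7} = \frac{1}{\frac{2}{3} \left(-3\right) 4 - 7} = \frac{1}{-8 - 7} = \frac{1}{-15} = - \frac{1}{15}$)
$t{\left(h,R \right)} = 18 + h^{2}$ ($t{\left(h,R \right)} = h h + 18 = h^{2} + 18 = 18 + h^{2}$)
$t{\left(-36,o{\left(8,9 \right)} \right)} - 1426 = \left(18 + \left(-36\right)^{2}\right) - 1426 = \left(18 + 1296\right) - 1426 = 1314 - 1426 = -112$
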